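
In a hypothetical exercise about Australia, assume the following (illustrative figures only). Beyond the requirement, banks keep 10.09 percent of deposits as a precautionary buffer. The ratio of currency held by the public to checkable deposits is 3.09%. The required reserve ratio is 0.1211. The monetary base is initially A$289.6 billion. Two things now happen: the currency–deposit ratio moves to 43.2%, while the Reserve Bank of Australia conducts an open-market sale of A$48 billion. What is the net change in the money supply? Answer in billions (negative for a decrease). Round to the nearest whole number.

Before: m₁ = (1 + 0.0309) / (0.1211 + 0.1009 + 0.0309) ≈ 4.0763, MB₁ = 289.6, so M₁ = 4.0763 × 289.6 ≈ 1180.4965 billion.
After: m₂ = (1 + 0.432) / (0.1211 + 0.1009 + 0.432) ≈ 2.1896, MB₂ = 289.6 − 48 = 241.6, so M₂ = 2.1896 × 241.6 ≈ 529.0074 billion.
ΔM = M₂ − M₁ = 529.0074 − 1180.4965 = -651.4891 billion.

-651 billion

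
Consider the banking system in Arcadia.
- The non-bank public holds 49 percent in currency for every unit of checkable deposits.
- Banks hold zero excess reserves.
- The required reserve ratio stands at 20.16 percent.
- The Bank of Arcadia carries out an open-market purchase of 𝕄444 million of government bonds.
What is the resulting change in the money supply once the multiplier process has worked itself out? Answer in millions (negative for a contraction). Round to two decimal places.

The money multiplier is m = (1 + c) / (rr + c) = (1 + 0.49) / (0.2016 + 0.49) ≈ 2.154425.
The purchase adds 444 million of base, so ΔM = m × ΔMB = 2.154425 × (+444) = 956.5647 million.

𝕄956.56 million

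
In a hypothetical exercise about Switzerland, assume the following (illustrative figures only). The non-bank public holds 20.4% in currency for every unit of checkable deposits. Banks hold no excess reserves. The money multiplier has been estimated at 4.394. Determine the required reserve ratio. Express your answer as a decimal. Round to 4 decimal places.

0.0700

Using m = 4.394. Since m = (1 + c)/(c + rr + e), the denominator satisfies c + rr + e = (1 + c)/m = (1 + 0.204) / 4.394 ≈ 0.274010.
With c = 0.204 and e = 0, the required reserve ratio is 0.274010 − 0.204 − 0 = 0.07001.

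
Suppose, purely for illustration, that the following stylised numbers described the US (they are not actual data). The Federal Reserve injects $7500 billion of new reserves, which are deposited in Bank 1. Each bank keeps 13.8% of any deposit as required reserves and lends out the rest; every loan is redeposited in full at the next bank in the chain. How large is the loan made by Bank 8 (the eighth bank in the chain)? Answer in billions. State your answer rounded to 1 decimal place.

$2286.2 billion

Each bank lends a fraction (1 − rr) = 0.8620 of the deposit it receives, so Bank 8 receives 7500·0.8620^7 and lends 7500·0.8620^8 ≈ 2286.2272 billion.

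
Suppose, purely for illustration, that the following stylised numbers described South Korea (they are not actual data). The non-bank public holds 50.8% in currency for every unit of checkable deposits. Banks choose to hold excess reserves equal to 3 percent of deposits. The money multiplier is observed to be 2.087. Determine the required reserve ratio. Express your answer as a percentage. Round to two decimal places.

Using m = 2.087. Since m = (1 + c)/(c + rr + e), the denominator satisfies c + rr + e = (1 + c)/m = (1 + 0.508) / 2.087 ≈ 0.722568.
With c = 0.508 and e = 0.03, the required reserve ratio is 0.722568 − 0.508 − 0.03 = 0.184568.

18.46%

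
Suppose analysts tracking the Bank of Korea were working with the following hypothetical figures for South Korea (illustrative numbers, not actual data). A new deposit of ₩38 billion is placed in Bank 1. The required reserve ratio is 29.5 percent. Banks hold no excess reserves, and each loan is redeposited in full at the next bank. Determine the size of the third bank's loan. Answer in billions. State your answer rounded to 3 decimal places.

Each bank lends a fraction (1 − rr) = 0.7050 of the deposit it receives, so Bank 3 receives 38·0.7050^2 and lends 38·0.7050^3 ≈ 13.3153 billion.

₩13.315 billion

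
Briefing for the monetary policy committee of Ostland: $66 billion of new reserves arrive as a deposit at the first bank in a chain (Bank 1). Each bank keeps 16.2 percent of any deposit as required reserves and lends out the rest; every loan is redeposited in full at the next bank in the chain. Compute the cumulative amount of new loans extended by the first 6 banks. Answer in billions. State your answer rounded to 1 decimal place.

$223.2 billion

Bank i lends (1 − rr)^i of the original deposit: Bank 1 lends 66·0.8380 = 55.3080, Bank 2 lends 66·0.8380² ≈ 46.3481, and so on.
Summing a geometric series: total = 66·[0.8380·(1 − 0.8380^6) / (1 − 0.8380)] ≈ 223.1749 billion.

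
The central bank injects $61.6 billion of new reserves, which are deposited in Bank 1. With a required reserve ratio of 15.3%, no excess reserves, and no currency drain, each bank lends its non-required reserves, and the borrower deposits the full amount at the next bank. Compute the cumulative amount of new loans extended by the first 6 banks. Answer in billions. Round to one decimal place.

Bank i lends (1 − rr)^i of the original deposit: Bank 1 lends 61.6·0.8470 = 52.1752, Bank 2 lends 61.6·0.8470² ≈ 44.1924, and so on.
Summing a geometric series: total = 61.6·[0.8470·(1 − 0.8470^6) / (1 − 0.8470)] ≈ 215.1006 billion.

$215.1 billion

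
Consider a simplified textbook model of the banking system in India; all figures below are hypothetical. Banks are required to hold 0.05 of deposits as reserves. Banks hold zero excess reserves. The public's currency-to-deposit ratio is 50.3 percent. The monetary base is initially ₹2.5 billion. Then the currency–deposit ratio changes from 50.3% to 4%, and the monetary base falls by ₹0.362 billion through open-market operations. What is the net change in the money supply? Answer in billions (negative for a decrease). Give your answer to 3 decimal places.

₹17.911 billion

Before: m₁ = (1 + 0.503) / (0.05 + 0.503) ≈ 2.71790, MB₁ = 2.5, so M₁ = 2.71790 × 2.5 ≈ 6.7948 billion.
After: m₂ = (1 + 0.04) / (0.05 + 0.04) ≈ 11.55556, MB₂ = 2.5 − 0.362 = 2.138, so M₂ = 11.55556 × 2.138 ≈ 24.7058 billion.
ΔM = M₂ − M₁ = 24.7058 − 6.7948 = 17.911 billion.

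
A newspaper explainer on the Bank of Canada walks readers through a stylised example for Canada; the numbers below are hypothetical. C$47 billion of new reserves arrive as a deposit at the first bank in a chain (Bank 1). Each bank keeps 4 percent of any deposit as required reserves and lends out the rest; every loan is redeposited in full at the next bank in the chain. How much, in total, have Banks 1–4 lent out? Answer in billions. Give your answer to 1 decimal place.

Bank i lends (1 − rr)^i of the original deposit: Bank 1 lends 47·0.9600 = 45.1200, Bank 2 lends 47·0.9600² = 43.3152, and so on.
Summing a geometric series: total = 47·[0.9600·(1 − 0.9600^4) / (1 − 0.9600)] ≈ 169.9371 billion.

C$169.9 billion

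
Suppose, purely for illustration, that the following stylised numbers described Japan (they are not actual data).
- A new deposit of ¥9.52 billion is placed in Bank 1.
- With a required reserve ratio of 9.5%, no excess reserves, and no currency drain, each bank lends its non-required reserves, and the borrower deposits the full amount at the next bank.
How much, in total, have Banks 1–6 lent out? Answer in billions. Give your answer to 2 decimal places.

¥40.86 billion

Bank i lends (1 − rr)^i of the original deposit: Bank 1 lends 9.52·0.9050 = 8.6156, Bank 2 lends 9.52·0.9050² ≈ 7.7971, and so on.
Summing a geometric series: total = 9.52·[0.9050·(1 − 0.9050^6) / (1 − 0.9050)] ≈ 40.8648 billion.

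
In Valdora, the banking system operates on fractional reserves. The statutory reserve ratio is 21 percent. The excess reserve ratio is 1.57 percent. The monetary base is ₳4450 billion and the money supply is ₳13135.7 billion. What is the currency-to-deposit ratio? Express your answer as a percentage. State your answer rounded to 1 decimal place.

Using m = M/MB = 13135.7/4450 ≈ 2.951843. From m = (1 + c)/(c + rr + e), rearranging gives 1 + c = m·(c + rr + e), so c·(1 − m) = m·(rr + e) − 1.
Hence c = [m·(rr + e) − 1]/(1 − m) = [2.951843 × (0.21 + 0.0157) − 1] / (1 − 2.951843) ≈ 0.171002.

17.1%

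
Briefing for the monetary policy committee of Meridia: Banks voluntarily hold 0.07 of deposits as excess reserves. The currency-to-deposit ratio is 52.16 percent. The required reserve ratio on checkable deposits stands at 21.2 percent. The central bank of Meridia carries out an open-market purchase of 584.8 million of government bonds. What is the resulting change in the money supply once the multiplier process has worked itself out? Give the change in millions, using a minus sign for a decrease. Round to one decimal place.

1107.3 million

The money multiplier is m = (1 + c) / (rr + e + c) = (1 + 0.5216) / (0.212 + 0.07 + 0.5216) ≈ 1.89348.
The purchase adds 584.8 million of base, so ΔM = m × ΔMB = 1.89348 × (+584.8) ≈ 1107.3071 million.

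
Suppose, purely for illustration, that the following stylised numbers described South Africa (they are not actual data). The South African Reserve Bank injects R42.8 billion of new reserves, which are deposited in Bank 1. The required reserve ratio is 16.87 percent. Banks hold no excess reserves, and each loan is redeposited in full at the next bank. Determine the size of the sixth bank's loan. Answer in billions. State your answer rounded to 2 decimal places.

R14.13 billion

Each bank lends a fraction (1 − rr) = 0.8313 of the deposit it receives, so Bank 6 receives 42.8·0.8313^5 and lends 42.8·0.8313^6 ≈ 14.1251 billion.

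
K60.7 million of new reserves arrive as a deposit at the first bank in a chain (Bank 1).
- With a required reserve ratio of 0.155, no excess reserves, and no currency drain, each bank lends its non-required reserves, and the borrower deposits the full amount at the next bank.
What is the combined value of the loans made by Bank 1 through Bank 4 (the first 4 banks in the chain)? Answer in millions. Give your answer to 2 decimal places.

Bank i lends (1 − rr)^i of the original deposit: Bank 1 lends 60.7·0.8450 = 51.2915, Bank 2 lends 60.7·0.8450² ≈ 43.3413, and so on.
Summing a geometric series: total = 60.7·[0.8450·(1 − 0.8450^4) / (1 − 0.8450)] ≈ 162.2030 million.

K162.20 million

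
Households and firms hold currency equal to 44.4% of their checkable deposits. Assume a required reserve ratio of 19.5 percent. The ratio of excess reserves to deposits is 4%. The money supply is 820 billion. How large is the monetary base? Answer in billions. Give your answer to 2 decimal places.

The money multiplier is m = (1 + c) / (rr + e + c) = (1 + 0.444) / (0.195 + 0.04 + 0.444) ≈ 2.126657.
MB = M / m = 820 / 2.126657 ≈ 385.5817 billion.

385.58 billion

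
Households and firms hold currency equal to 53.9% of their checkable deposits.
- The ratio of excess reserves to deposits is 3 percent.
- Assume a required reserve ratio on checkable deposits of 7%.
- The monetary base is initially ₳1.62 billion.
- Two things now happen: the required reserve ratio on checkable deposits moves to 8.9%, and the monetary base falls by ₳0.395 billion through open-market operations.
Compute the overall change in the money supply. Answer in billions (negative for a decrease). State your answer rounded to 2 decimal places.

Before: m₁ = (1 + 0.539) / (0.07 + 0.03 + 0.539) ≈ 2.4085, MB₁ = 1.62, so M₁ = 2.4085 × 1.62 ≈ 3.9018 billion.
After: m₂ = (1 + 0.539) / (0.089 + 0.03 + 0.539) ≈ 2.3389, MB₂ = 1.62 − 0.395 = 1.225, so M₂ = 2.3389 × 1.225 ≈ 2.8652 billion.
ΔM = M₂ − M₁ = 2.8652 − 3.9018 = -1.0366 billion.

-1.04 billion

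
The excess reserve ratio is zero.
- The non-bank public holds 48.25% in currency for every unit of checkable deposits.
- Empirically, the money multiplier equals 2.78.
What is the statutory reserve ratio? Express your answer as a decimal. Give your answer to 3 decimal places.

0.051

Using m = 2.78. Since m = (1 + c)/(c + rr + e), the denominator satisfies c + rr + e = (1 + c)/m = (1 + 0.4825) / 2.78 ≈ 0.533273.
With c = 0.4825 and e = 0, the statutory reserve ratio is 0.533273 − 0.4825 − 0 = 0.050773.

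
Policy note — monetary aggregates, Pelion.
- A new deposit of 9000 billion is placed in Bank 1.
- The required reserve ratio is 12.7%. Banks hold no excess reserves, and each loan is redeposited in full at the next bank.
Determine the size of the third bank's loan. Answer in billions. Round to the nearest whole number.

5988 billion

Each bank lends a fraction (1 − rr) = 0.8730 of the deposit it receives, so Bank 3 receives 9000·0.8730^2 and lends 9000·0.8730^3 ≈ 5988.0476 billion.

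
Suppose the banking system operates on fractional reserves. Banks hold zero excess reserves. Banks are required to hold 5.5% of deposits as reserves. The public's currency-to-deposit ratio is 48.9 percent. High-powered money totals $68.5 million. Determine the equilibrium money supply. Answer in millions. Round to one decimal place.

$187.5 million

The money multiplier is m = (1 + c) / (rr + c) = (1 + 0.489) / (0.055 + 0.489) ≈ 2.7371.
So M = m × MB = 2.7371 × 68.5 ≈ 187.4913 million.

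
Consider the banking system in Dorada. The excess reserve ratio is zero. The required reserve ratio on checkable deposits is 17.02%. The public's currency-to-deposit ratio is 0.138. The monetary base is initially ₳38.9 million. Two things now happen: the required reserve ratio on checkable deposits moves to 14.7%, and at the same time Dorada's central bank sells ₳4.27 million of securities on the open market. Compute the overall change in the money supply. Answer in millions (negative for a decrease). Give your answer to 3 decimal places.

Before: m₁ = (1 + 0.138) / (0.1702 + 0.138) ≈ 3.692408, MB₁ = 38.9, so M₁ = 3.692408 × 38.9 ≈ 143.6347 million.
After: m₂ = (1 + 0.138) / (0.147 + 0.138) ≈ 3.992982, MB₂ = 38.9 − 4.27 = 34.63, so M₂ = 3.992982 × 34.63 ≈ 138.277 million.
ΔM = M₂ − M₁ = 138.277 − 143.6347 = -5.3577 million.

-5.358 million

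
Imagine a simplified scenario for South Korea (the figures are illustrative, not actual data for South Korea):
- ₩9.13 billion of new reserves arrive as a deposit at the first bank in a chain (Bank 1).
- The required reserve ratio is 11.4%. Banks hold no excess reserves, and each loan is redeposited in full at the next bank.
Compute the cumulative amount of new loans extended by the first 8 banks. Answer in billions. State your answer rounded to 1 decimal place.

₩44.0 billion

Bank i lends (1 − rr)^i of the original deposit: Bank 1 lends 9.13·0.8860 ≈ 8.0892, Bank 2 lends 9.13·0.8860² ≈ 7.1670, and so on.
Summing a geometric series: total = 9.13·[0.8860·(1 − 0.8860^8) / (1 − 0.8860)] ≈ 44.0133 billion.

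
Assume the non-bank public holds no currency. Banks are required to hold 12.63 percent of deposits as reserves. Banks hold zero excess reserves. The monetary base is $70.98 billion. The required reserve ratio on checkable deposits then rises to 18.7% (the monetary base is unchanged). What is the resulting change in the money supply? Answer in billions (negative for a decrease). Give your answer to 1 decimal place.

Initially m₁ = 1 / (0.1263) ≈ 7.9177, so M₁ = 7.9177 × 70.98 ≈ 561.9983 billion.
After the change m₂ = 1 / (0.187) ≈ 5.3476, so M₂ = 5.3476 × 70.98 ≈ 379.5726 billion.
ΔM = M₂ − M₁ = 379.5726 − 561.9983 = -182.4257 billion.

-182.4 billion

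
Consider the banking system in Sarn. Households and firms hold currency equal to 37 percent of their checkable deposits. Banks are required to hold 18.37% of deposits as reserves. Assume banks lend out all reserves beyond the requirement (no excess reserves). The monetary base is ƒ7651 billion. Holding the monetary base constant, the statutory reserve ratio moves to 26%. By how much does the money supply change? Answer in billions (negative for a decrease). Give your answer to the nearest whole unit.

Initially m₁ = (1 + 0.37) / (0.1837 + 0.37) ≈ 2.47426, so M₁ = 2.47426 × 7651 ≈ 18930.5633 billion.
After the change m₂ = (1 + 0.37) / (0.26 + 0.37) ≈ 2.17460, so M₂ = 2.17460 × 7651 = 16637.8646 billion.
ΔM = M₂ − M₁ = 16637.8646 − 18930.5633 = -2292.6987 billion.

-2293 billion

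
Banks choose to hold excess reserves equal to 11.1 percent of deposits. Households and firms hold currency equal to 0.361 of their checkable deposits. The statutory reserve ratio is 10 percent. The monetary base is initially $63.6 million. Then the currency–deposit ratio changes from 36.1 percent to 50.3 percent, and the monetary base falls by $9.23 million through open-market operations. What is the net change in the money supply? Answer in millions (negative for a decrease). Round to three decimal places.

Before: m₁ = (1 + 0.361) / (0.1 + 0.111 + 0.361) ≈ 2.379371, MB₁ = 63.6, so M₁ = 2.379371 × 63.6 ≈ 151.328 million.
After: m₂ = (1 + 0.503) / (0.1 + 0.111 + 0.503) ≈ 2.105042, MB₂ = 63.6 − 9.23 = 54.37, so M₂ = 2.105042 × 54.37 ≈ 114.4511 million.
ΔM = M₂ − M₁ = 114.4511 − 151.328 = -36.8769 million.

-36.877 million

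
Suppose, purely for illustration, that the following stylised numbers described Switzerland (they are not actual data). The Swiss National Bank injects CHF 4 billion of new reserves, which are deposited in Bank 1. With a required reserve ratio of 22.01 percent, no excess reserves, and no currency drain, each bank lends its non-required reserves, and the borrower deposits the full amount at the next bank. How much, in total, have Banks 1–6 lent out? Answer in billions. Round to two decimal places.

Bank i lends (1 − rr)^i of the original deposit: Bank 1 lends 4·0.7799 = 3.1196, Bank 2 lends 4·0.7799² ≈ 2.4330, and so on.
Summing a geometric series: total = 4·[0.7799·(1 − 0.7799^6) / (1 − 0.7799)] ≈ 10.9841 billion.

CHF 10.98 billion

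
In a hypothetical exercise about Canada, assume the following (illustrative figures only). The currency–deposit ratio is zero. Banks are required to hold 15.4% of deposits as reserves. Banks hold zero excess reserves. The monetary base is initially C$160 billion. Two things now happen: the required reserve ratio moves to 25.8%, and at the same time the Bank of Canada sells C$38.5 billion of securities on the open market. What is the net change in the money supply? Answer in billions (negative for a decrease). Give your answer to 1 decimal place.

Before: m₁ = 1 / (0.154) ≈ 6.49351, MB₁ = 160, so M₁ = 6.49351 × 160 = 1038.9616 billion.
After: m₂ = 1 / (0.258) ≈ 3.87597, MB₂ = 160 − 38.5 = 121.5, so M₂ = 3.87597 × 121.5 ≈ 470.9304 billion.
ΔM = M₂ − M₁ = 470.9304 − 1038.9616 = -568.0312 billion.

-568.0 billion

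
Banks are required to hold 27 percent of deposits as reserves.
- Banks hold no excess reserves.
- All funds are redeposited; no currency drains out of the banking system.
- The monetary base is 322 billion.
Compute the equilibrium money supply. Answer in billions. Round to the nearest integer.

With no currency drain or excess reserves, the money multiplier is m = 1/rr = 1/0.27 ≈ 3.7037.
Money supply M = m × MB = 3.7037 × 322 = 1192.5914 billion.

1193 billion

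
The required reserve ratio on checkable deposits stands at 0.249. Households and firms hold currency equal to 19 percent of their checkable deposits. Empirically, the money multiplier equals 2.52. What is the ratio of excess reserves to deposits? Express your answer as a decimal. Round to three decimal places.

0.033

Using m = 2.52. Since m = (1 + c)/(c + rr + e), the denominator satisfies c + rr + e = (1 + c)/m = (1 + 0.19) / 2.52 ≈ 0.472222.
With c = 0.19 and rr = 0.249, the ratio of excess reserves to deposits is 0.472222 − 0.19 − 0.249 = 0.033222.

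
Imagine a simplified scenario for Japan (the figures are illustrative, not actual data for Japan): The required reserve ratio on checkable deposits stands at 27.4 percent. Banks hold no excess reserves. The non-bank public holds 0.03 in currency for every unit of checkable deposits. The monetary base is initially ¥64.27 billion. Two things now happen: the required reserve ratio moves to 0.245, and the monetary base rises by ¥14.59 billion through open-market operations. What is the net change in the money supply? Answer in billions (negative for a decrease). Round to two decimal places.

Before: m₁ = (1 + 0.03) / (0.274 + 0.03) ≈ 3.38816, MB₁ = 64.27, so M₁ = 3.38816 × 64.27 ≈ 217.757 billion.
After: m₂ = (1 + 0.03) / (0.245 + 0.03) ≈ 3.74545, MB₂ = 64.27 + 14.59 = 78.86, so M₂ = 3.74545 × 78.86 ≈ 295.3662 billion.
ΔM = M₂ − M₁ = 295.3662 − 217.757 = 77.6092 billion.

¥77.61 billion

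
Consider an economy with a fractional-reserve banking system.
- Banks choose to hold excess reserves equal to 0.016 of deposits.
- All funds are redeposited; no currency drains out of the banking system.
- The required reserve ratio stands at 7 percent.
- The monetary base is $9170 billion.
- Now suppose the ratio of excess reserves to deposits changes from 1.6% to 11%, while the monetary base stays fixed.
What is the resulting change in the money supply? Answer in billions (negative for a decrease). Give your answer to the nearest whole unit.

-55683 billion

Initially m₁ = 1 / (0.07 + 0.016) ≈ 11.62791, so M₁ = 11.62791 × 9170 = 106627.9347 billion.
After the change m₂ = 1 / (0.07 + 0.11) ≈ 5.55556, so M₂ = 5.55556 × 9170 = 50944.4852 billion.
ΔM = M₂ − M₁ = 50944.4852 − 106627.9347 = -55683.4495 billion.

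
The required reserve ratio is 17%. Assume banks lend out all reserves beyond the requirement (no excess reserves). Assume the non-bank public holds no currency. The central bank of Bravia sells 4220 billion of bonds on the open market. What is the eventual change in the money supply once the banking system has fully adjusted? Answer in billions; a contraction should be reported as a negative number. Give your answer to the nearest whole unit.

-24824 billion

The simple money multiplier is m = 1/rr = 1/0.17 ≈ 5.88235.
An open-market sale reduces the monetary base by 4220 billion, so ΔM = m × ΔMB = 5.88235 × (−4220) = -24823.517 billion.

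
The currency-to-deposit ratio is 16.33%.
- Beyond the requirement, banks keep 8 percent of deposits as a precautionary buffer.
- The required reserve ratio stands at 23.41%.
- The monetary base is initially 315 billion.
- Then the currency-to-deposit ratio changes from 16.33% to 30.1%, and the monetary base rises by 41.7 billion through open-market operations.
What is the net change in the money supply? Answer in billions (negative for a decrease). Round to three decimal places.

Before: m₁ = (1 + 0.1633) / (0.2341 + 0.08 + 0.1633) ≈ 2.4367407, MB₁ = 315, so M₁ = 2.4367407 × 315 ≈ 767.5733 billion.
After: m₂ = (1 + 0.301) / (0.2341 + 0.08 + 0.301) ≈ 2.1151032, MB₂ = 315 + 41.7 = 356.7, so M₂ = 2.1151032 × 356.7 ≈ 754.4573 billion.
ΔM = M₂ − M₁ = 754.4573 − 767.5733 = -13.116 billion.

-13.116 billion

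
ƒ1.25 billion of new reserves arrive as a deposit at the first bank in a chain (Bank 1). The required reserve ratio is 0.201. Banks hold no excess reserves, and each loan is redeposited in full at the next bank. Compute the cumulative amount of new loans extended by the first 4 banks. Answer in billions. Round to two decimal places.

Bank i lends (1 − rr)^i of the original deposit: Bank 1 lends 1.25·0.7990 ≈ 0.9987, Bank 2 lends 1.25·0.7990² ≈ 0.7980, and so on.
Summing a geometric series: total = 1.25·[0.7990·(1 − 0.7990^4) / (1 − 0.7990)] ≈ 2.9438 billion.

ƒ2.94 billion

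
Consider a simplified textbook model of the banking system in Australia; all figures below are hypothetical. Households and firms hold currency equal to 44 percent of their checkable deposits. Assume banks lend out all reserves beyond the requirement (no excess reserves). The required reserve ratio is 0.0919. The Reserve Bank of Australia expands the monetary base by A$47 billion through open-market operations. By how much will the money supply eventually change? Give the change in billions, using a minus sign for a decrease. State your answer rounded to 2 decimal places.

A$127.24 billion

The money multiplier is m = (1 + c) / (rr + c) = (1 + 0.44) / (0.0919 + 0.44) ≈ 2.70728.
The purchase adds 47 billion of base, so ΔM = m × ΔMB = 2.70728 × (+47) ≈ 127.2422 billion.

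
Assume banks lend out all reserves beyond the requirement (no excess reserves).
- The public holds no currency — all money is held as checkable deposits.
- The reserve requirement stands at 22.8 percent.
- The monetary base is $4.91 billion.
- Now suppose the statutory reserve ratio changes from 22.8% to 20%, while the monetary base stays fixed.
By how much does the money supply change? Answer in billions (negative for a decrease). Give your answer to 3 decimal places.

$3.015 billion

Initially m₁ = 1 / (0.228) ≈ 4.38596, so M₁ = 4.38596 × 4.91 ≈ 21.5351 billion.
After the change m₂ = 1 / (0.2) = 5, so M₂ = 5 × 4.91 = 24.55 billion.
ΔM = M₂ − M₁ = 24.55 − 21.5351 = 3.0149 billion.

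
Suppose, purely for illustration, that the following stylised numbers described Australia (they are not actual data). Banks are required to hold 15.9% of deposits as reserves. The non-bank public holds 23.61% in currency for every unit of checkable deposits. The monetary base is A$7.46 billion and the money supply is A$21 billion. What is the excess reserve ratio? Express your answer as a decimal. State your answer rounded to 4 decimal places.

Using m = M/MB = 21/7.46 ≈ 2.815013. Since m = (1 + c)/(c + rr + e), the denominator satisfies c + rr + e = (1 + c)/m = (1 + 0.2361) / 2.815013 ≈ 0.439110.
With c = 0.2361 and rr = 0.159, the excess reserve ratio is 0.439110 − 0.2361 − 0.159 = 0.04401.

0.0440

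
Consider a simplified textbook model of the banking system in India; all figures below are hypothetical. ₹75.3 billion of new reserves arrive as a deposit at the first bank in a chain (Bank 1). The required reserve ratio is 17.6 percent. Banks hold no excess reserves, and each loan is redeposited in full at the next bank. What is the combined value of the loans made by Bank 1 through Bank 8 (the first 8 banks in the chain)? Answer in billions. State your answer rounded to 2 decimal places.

₹277.62 billion

Bank i lends (1 − rr)^i of the original deposit: Bank 1 lends 75.3·0.8240 = 62.0472, Bank 2 lends 75.3·0.8240² ≈ 51.1269, and so on.
Summing a geometric series: total = 75.3·[0.8240·(1 − 0.8240^8) / (1 − 0.8240)] ≈ 277.6158 billion.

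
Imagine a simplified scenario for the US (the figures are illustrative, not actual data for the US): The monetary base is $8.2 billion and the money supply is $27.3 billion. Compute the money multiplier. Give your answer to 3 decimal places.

3.329

The money multiplier is m = M / MB = 27.3 / 8.2 ≈ 3.32927.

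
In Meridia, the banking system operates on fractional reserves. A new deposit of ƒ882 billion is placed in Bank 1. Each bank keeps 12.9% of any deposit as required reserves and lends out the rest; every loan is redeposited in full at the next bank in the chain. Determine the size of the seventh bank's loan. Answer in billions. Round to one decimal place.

ƒ335.4 billion

Each bank lends a fraction (1 − rr) = 0.8710 of the deposit it receives, so Bank 7 receives 882·0.8710^6 and lends 882·0.8710^7 ≈ 335.4252 billion.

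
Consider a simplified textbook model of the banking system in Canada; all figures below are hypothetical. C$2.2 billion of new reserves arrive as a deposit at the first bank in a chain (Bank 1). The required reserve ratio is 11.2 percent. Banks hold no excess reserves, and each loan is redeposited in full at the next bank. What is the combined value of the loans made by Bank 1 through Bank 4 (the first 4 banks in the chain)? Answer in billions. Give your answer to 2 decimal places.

Bank i lends (1 − rr)^i of the original deposit: Bank 1 lends 2.2·0.8880 = 1.9536, Bank 2 lends 2.2·0.8880² ≈ 1.7348, and so on.
Summing a geometric series: total = 2.2·[0.8880·(1 − 0.8880^4) / (1 − 0.8880)] ≈ 6.5969 billion.

C$6.60 billion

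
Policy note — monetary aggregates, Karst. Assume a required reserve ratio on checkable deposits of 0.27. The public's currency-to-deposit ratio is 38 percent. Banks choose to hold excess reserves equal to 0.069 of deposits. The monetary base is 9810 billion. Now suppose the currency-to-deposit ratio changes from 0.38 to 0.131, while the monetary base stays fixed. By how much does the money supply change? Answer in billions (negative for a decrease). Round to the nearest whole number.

Initially m₁ = (1 + 0.38) / (0.27 + 0.069 + 0.38) ≈ 1.91933, so M₁ = 1.91933 × 9810 = 18828.6273 billion.
After the change m₂ = (1 + 0.131) / (0.27 + 0.069 + 0.131) ≈ 2.40638, so M₂ = 2.40638 × 9810 = 23606.5878 billion.
ΔM = M₂ − M₁ = 23606.5878 − 18828.6273 = 4777.9605 billion.

4778 billion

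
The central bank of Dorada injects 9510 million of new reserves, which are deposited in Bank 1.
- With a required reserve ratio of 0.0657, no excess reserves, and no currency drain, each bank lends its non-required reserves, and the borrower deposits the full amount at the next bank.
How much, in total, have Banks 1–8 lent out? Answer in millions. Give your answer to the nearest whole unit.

Bank i lends (1 − rr)^i of the original deposit: Bank 1 lends 9510·0.9343 = 8885.1930, Bank 2 lends 9510·0.9343² ≈ 8301.4358, and so on.
Summing a geometric series: total = 9510·[0.9343·(1 − 0.9343^8) / (1 − 0.9343)] ≈ 56716.6895 million.

56717 million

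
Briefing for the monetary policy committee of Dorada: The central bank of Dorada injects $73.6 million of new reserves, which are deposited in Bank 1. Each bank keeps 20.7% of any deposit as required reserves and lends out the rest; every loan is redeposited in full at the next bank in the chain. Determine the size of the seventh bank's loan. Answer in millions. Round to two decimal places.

Each bank lends a fraction (1 − rr) = 0.7930 of the deposit it receives, so Bank 7 receives 73.6·0.7930^6 and lends 73.6·0.7930^7 ≈ 14.5141 million.

$14.51 million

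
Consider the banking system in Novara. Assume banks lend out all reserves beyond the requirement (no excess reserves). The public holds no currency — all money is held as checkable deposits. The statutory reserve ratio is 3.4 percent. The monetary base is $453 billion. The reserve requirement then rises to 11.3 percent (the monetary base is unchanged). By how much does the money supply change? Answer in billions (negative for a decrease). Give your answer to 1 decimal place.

-9314.7 billion

Initially m₁ = 1 / (0.034) ≈ 29.41176, so M₁ = 29.41176 × 453 ≈ 13323.5273 billion.
After the change m₂ = 1 / (0.113) ≈ 8.84956, so M₂ = 8.84956 × 453 ≈ 4008.8507 billion.
ΔM = M₂ − M₁ = 4008.8507 − 13323.5273 = -9314.6766 billion.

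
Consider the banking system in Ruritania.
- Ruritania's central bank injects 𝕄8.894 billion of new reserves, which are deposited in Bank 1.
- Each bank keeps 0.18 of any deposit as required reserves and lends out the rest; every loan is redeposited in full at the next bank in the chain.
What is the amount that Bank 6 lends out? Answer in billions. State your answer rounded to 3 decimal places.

𝕄2.704 billion

Each bank lends a fraction (1 − rr) = 0.8200 of the deposit it receives, so Bank 6 receives 8.894·0.8200^5 and lends 8.894·0.8200^6 ≈ 2.7038 billion.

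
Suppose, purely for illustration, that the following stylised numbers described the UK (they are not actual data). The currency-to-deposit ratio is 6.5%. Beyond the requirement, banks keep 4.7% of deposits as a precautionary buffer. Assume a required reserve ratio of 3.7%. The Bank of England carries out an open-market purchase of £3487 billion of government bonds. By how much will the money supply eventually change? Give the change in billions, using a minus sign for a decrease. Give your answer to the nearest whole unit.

£24924 billion

The money multiplier is m = (1 + c) / (rr + e + c) = (1 + 0.065) / (0.037 + 0.047 + 0.065) ≈ 7.14765.
The purchase adds 3487 billion of base, so ΔM = m × ΔMB = 7.14765 × (+3487) ≈ 24923.8556 billion.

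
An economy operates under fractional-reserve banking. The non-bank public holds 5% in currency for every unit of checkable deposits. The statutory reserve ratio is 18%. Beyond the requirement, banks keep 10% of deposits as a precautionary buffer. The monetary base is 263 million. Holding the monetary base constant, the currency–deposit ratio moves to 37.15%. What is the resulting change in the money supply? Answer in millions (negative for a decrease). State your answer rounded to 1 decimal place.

Initially m₁ = (1 + 0.05) / (0.18 + 0.1 + 0.05) ≈ 3.18182, so M₁ = 3.18182 × 263 ≈ 836.8187 million.
After the change m₂ = (1 + 0.3715) / (0.18 + 0.1 + 0.3715) ≈ 2.10514, so M₂ = 2.10514 × 263 ≈ 553.6518 million.
ΔM = M₂ − M₁ = 553.6518 − 836.8187 = -283.1669 million.

-283.2 million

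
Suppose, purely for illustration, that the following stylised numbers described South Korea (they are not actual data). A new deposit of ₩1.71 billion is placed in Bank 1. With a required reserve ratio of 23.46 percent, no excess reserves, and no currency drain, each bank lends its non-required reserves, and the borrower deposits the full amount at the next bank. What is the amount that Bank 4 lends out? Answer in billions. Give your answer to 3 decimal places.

₩0.587 billion

Each bank lends a fraction (1 − rr) = 0.7654 of the deposit it receives, so Bank 4 receives 1.71·0.7654^3 and lends 1.71·0.7654^4 ≈ 0.5869 billion.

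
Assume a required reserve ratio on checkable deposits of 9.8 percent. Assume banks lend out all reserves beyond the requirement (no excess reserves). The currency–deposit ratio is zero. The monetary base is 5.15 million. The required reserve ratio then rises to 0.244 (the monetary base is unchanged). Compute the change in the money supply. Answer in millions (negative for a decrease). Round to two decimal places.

Initially m₁ = 1 / (0.098) ≈ 10.2041, so M₁ = 10.2041 × 5.15 ≈ 52.5511 million.
After the change m₂ = 1 / (0.244) ≈ 4.0984, so M₂ = 4.0984 × 5.15 ≈ 21.1068 million.
ΔM = M₂ − M₁ = 21.1068 − 52.5511 = -31.4443 million.

-31.44 million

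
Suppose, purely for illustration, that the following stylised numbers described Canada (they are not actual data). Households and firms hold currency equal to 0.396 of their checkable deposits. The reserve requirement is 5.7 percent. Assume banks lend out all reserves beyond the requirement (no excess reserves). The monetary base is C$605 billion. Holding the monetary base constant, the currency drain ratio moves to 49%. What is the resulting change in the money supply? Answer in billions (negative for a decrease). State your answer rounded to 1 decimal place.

-216.4 billion

Initially m₁ = (1 + 0.396) / (0.057 + 0.396) ≈ 3.08168, so M₁ = 3.08168 × 605 = 1864.4164 billion.
After the change m₂ = (1 + 0.49) / (0.057 + 0.49) ≈ 2.72395, so M₂ = 2.72395 × 605 ≈ 1647.9897 billion.
ΔM = M₂ − M₁ = 1647.9897 − 1864.4164 = -216.4267 billion.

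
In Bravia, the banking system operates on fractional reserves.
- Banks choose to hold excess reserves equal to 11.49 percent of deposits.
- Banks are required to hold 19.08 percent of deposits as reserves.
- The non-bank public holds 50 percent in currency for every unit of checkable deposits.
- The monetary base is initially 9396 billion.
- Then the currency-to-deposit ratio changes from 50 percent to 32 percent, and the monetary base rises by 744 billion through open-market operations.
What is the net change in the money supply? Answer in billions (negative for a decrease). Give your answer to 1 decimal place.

Before: m₁ = (1 + 0.5) / (0.1908 + 0.1149 + 0.5) ≈ 1.8617351, MB₁ = 9396, so M₁ = 1.8617351 × 9396 ≈ 17492.863 billion.
After: m₂ = (1 + 0.32) / (0.1908 + 0.1149 + 0.32) ≈ 2.1096372, MB₂ = 9396 + 744 = 10140, so M₂ = 2.1096372 × 10140 ≈ 21391.7212 billion.
ΔM = M₂ − M₁ = 21391.7212 − 17492.863 = 3898.8582 billion.

3898.9 billion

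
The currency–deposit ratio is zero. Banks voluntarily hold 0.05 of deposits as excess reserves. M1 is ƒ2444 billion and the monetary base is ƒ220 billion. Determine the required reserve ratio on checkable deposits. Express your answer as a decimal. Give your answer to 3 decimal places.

Using m = M/MB = 2444/220 ≈ 11.109091. Since m = (1 + c)/(c + rr + e), the denominator satisfies c + rr + e = (1 + c)/m = (1 + 0) / 11.109091 ≈ 0.090016.
With c = 0 and e = 0.05, the required reserve ratio on checkable deposits is 0.090016 − 0 − 0.05 = 0.040016.

0.040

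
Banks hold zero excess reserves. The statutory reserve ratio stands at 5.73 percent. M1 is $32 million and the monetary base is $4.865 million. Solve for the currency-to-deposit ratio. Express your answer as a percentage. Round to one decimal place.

11.2%

Using m = M/MB = 32/4.865 ≈ 6.577595. From m = (1 + c)/(c + rr + e), rearranging gives 1 + c = m·(c + rr + e), so c·(1 − m) = m·(rr + e) − 1.
Hence c = [m·(rr + e) − 1]/(1 − m) = [6.577595 × (0.0573 + 0) − 1] / (1 − 6.577595) ≈ 0.111715.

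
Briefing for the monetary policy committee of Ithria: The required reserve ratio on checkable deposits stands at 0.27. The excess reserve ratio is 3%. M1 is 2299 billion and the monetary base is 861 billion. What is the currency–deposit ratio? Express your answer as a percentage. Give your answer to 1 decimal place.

Using m = M/MB = 2299/861 ≈ 2.670151. From m = (1 + c)/(c + rr + e), rearranging gives 1 + c = m·(c + rr + e), so c·(1 − m) = m·(rr + e) − 1.
Hence c = [m·(rr + e) − 1]/(1 − m) = [2.670151 × (0.27 + 0.03) − 1] / (1 − 2.670151) ≈ 0.119124.

11.9%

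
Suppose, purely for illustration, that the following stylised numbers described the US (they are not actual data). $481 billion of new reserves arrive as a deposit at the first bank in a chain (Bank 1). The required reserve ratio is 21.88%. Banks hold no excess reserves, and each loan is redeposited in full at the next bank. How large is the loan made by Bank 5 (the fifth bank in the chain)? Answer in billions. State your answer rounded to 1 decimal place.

$139.9 billion

Each bank lends a fraction (1 − rr) = 0.7812 of the deposit it receives, so Bank 5 receives 481·0.7812^4 and lends 481·0.7812^5 ≈ 139.9446 billion.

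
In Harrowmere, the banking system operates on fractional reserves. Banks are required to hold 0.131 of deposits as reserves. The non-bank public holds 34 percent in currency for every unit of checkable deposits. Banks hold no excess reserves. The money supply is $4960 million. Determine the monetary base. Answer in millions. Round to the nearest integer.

The money multiplier is m = (1 + c) / (rr + c) = (1 + 0.34) / (0.131 + 0.34) ≈ 2.84501.
MB = M / m = 4960 / 2.84501 ≈ 1743.4034 million.

$1743 million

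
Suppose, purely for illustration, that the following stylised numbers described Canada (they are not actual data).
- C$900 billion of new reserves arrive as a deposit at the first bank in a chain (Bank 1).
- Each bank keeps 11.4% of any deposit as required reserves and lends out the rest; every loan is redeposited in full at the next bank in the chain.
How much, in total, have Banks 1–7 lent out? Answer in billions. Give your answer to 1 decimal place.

Bank i lends (1 − rr)^i of the original deposit: Bank 1 lends 900·0.8860 = 797.4000, Bank 2 lends 900·0.8860² = 706.4964, and so on.
Summing a geometric series: total = 900·[0.8860·(1 − 0.8860^7) / (1 − 0.8860)] ≈ 3996.9039 billion.

C$3996.9 billion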